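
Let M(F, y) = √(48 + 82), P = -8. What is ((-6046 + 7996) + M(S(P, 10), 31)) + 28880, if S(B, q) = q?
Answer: 30830 + √130 ≈ 30841.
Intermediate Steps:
M(F, y) = √130
((-6046 + 7996) + M(S(P, 10), 31)) + 28880 = ((-6046 + 7996) + √130) + 28880 = (1950 + √130) + 28880 = 30830 + √130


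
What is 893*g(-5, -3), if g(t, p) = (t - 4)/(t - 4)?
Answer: 893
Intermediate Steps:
g(t, p) = 1 (g(t, p) = (-4 + t)/(-4 + t) = 1)
893*g(-5, -3) = 893*1 = 893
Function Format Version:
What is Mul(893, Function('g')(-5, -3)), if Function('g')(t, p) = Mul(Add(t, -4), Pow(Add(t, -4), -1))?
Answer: 893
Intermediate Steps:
Function('g')(t, p) = 1 (Function('g')(t, p) = Mul(Add(-4, t), Pow(Add(-4, t), -1)) = 1)
Mul(893, Function('g')(-5, -3)) = Mul(893, 1) = 893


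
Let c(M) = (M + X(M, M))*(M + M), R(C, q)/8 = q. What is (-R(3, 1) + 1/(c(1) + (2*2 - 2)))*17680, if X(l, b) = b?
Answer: -415480/3 ≈ -1.3849e+5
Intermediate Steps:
R(C, q) = 8*q
c(M) = 4*M**2 (c(M) = (M + M)*(M + M) = (2*M)*(2*M) = 4*M**2)
(-R(3, 1) + 1/(c(1) + (2*2 - 2)))*17680 = (-8 + 1/(4*1**2 + (2*2 - 2)))*17680 = (-1*8 + 1/(4*1 + (4 - 2)))*17680 = (-8 + 1/(4 + 2))*17680 = (-8 + 1/6)*17680 = -47/6*17680 = -415480/3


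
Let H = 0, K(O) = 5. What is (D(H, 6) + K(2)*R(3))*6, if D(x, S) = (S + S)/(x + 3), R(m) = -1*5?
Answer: -126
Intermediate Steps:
R(m) = -5
D(x, S) = 2*S/(3 + x) (D(x, S) = (2*S)/(3 + x) = 2*S/(3 + x))
(D(H, 6) + K(2)*R(3))*6 = (2*6/(3 + 0) + 5*(-5))*6 = (2*6/3 - 25)*6 = (2*6*(1/3) - 25)*6 = (4 - 25)*6 = -21*6 = -126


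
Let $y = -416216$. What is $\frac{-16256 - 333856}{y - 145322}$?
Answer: $\frac{175056}{280769} \approx 0.62349$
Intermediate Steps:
$\frac{-16256 - 333856}{y - 145322} = \frac{-16256 - 333856}{-416216 - 145322} = - \frac{350112}{-561538} = \left(-350112\right) \left(- \frac{1}{561538}\right) = \frac{175056}{280769}$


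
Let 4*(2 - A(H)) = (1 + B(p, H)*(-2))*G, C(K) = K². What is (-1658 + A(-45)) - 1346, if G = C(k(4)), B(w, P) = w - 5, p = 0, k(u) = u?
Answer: -3046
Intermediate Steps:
B(w, P) = -5 + w
G = 16 (G = 4² = 16)
A(H) = -42 (A(H) = 2 - (1 + (-5 + 0)*(-2))*16/4 = 2 - (1 - 5*(-2))*16/4 = 2 - (1 + 10)*16/4 = 2 - 11*16/4 = 2 - ¼*176 = 2 - 44 = -42)
(-1658 + A(-45)) - 1346 = (-1658 - 42) - 1346 = -1700 - 1346 = -3046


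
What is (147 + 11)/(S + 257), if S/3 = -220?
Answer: -158/403 ≈ -0.39206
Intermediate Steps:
S = -660 (S = 3*(-220) = -660)
(147 + 11)/(S + 257) = (147 + 11)/(-660 + 257) = 158/(-403) = 158*(-1/403) = -158/403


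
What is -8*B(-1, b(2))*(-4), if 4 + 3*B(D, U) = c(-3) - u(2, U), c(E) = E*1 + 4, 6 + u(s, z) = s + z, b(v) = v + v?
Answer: -32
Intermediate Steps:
b(v) = 2*v
u(s, z) = -6 + s + z (u(s, z) = -6 + (s + z) = -6 + s + z)
c(E) = 4 + E (c(E) = E + 4 = 4 + E)
B(D, U) = ⅓ - U/3 (B(D, U) = -4/3 + ((4 - 3) - (-6 + 2 + U))/3 = -4/3 + (1 - (-4 + U))/3 = -4/3 + (1 + (4 - U))/3 = -4/3 + (5 - U)/3 = -4/3 + (5/3 - U/3) = ⅓ - U/3)
-8*B(-1, b(2))*(-4) = -8*(⅓ - 2*2/3)*(-4) = -8*(⅓ - ⅓*4)*(-4) = -8*(⅓ - 4/3)*(-4) = -8*(-1)*(-4) = 8*(-4) = -32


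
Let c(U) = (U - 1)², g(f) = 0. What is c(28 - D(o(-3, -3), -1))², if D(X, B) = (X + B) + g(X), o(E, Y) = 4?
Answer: 331776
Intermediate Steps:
D(X, B) = B + X (D(X, B) = (X + B) + 0 = (B + X) + 0 = B + X)
c(U) = (-1 + U)²
c(28 - D(o(-3, -3), -1))² = ((-1 + (28 - (-1 + 4)))²)² = ((-1 + (28 - 1*3))²)² = ((-1 + (28 - 3))²)² = ((-1 + 25)²)² = (24²)² = 576² = 331776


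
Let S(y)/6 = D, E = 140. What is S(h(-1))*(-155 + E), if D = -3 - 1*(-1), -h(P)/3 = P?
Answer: 180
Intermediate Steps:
h(P) = -3*P
D = -2 (D = -3 + 1 = -2)
S(y) = -12 (S(y) = 6*(-2) = -12)
S(h(-1))*(-155 + E) = -12*(-155 + 140) = -12*(-15) = 180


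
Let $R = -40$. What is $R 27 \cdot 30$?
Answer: $-32400$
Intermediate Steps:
$R 27 \cdot 30 = \left(-40\right) 27 \cdot 30 = \left(-1080\right) 30 = -32400$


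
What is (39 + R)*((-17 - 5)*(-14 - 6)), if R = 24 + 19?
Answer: 36080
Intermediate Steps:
R = 43
(39 + R)*((-17 - 5)*(-14 - 6)) = (39 + 43)*((-17 - 5)*(-14 - 6)) = 82*(-22*(-20)) = 82*440 = 36080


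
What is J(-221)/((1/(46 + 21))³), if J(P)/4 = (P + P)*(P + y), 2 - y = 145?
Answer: 193556630176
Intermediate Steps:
y = -143 (y = 2 - 1*145 = 2 - 145 = -143)
J(P) = 8*P*(-143 + P) (J(P) = 4*((P + P)*(P - 143)) = 4*((2*P)*(-143 + P)) = 4*(2*P*(-143 + P)) = 8*P*(-143 + P))
J(-221)/((1/(46 + 21))³) = (8*(-221)*(-143 - 221))/((1/(46 + 21))³) = (8*(-221)*(-364))/((1/67)³) = 643552/((1/67)³) = 643552/(1/300763) = 643552*300763 = 193556630176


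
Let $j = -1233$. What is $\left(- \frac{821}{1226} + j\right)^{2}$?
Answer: $\frac{2287592725441}{1503076} \approx 1.5219 \cdot 10^{6}$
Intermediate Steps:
$\left(- \frac{821}{1226} + j\right)^{2} = \left(- \frac{821}{1226} - 1233\right)^{2} = \left(- \frac{1512479}{1226}\right)^{2} = \frac{2287592725441}{1503076}$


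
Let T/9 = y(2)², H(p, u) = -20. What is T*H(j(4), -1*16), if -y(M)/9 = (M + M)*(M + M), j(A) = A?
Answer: -3732480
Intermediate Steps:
y(M) = -36*M² (y(M) = -9*(M + M)*(M + M) = -9*2*M*2*M = -36*M²)
T = 186624 (T = 9*(-36*2²)² = 9*(-36*4)² = 9*(-144)² = 9*20736 = 186624)
T*H(j(4), -1*16) = 186624*(-20) = -3732480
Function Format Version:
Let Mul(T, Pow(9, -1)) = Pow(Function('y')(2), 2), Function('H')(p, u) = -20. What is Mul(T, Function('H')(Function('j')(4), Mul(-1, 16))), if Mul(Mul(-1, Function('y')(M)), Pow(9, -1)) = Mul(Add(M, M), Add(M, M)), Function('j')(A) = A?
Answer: -3732480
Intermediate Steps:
Function('y')(M) = Mul(-36, Pow(M, 2)) (Function('y')(M) = Mul(-9, Mul(Add(M, M), Add(M, M))) = Mul(-9, Mul(Mul(2, M), Mul(2, M))) = Mul(-9, Mul(4, Pow(M, 2))) = Mul(-36, Pow(M, 2)))
T = 186624 (T = Mul(9, Pow(Mul(-36, Pow(2, 2)), 2)) = Mul(9, Pow(Mul(-36, 4), 2)) = Mul(9, Pow(-144, 2)) = Mul(9, 20736) = 186624)
Mul(T, Function('H')(Function('j')(4), Mul(-1, 16))) = Mul(186624, -20) = -3732480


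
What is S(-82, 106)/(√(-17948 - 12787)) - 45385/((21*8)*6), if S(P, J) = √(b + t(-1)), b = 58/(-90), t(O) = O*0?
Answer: -45385/1008 + √19807/30735 ≈ -45.020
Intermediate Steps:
t(O) = 0
b = -29/45 (b = 58*(-1/90) = -29/45 ≈ -0.64444)
S(P, J) = I*√145/15 (S(P, J) = √(-29/45 + 0) = √(-29/45) = I*√145/15)
S(-82, 106)/(√(-17948 - 12787)) - 45385/((21*8)*6) = (I*√145/15)/(√(-17948 - 12787)) - 45385/((21*8)*6) = (I*√145/15)/(√(-30735)) - 45385/(168*6) = (I*√145/15)/((3*I*√3415)) - 45385/1008 = (I*√145/15)*(-I*√3415/10245) - 45385*1/1008 = √19807/30735 - 45385/1008 = -45385/1008 + √19807/30735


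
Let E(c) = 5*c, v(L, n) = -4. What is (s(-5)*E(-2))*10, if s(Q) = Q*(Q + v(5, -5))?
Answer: -4500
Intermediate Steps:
s(Q) = Q*(-4 + Q) (s(Q) = Q*(Q - 4) = Q*(-4 + Q))
(s(-5)*E(-2))*10 = ((-5*(-4 - 5))*(5*(-2)))*10 = (-5*(-9)*(-10))*10 = (45*(-10))*10 = -450*10 = -4500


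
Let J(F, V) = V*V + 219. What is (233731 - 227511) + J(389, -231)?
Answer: 59800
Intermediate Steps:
J(F, V) = 219 + V**2 (J(F, V) = V**2 + 219 = 219 + V**2)
(233731 - 227511) + J(389, -231) = (233731 - 227511) + (219 + (-231)**2) = 6220 + (219 + 53361) = 6220 + 53580 = 59800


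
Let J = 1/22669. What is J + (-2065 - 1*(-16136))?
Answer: 318975500/22669 ≈ 14071.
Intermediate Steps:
J = 1/22669 ≈ 4.4113e-5
J + (-2065 - 1*(-16136)) = 1/22669 + (-2065 - 1*(-16136)) = 1/22669 + (-2065 + 16136) = 1/22669 + 14071 = 318975500/22669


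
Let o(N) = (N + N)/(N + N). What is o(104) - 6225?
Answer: -6224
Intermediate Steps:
o(N) = 1 (o(N) = (2*N)/((2*N)) = (2*N)*(1/(2*N)) = 1)
o(104) - 6225 = 1 - 6225 = -6224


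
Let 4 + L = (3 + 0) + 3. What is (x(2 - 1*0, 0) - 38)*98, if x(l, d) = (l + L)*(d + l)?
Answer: -2940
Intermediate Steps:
L = 2 (L = -4 + ((3 + 0) + 3) = -4 + (3 + 3) = -4 + 6 = 2)
x(l, d) = (2 + l)*(d + l) (x(l, d) = (l + 2)*(d + l) = (2 + l)*(d + l))
(x(2 - 1*0, 0) - 38)*98 = (((2 - 1*0)² + 2*0 + 2*(2 - 1*0) + 0*(2 - 1*0)) - 38)*98 = (((2 + 0)² + 0 + 2*(2 + 0) + 0*(2 + 0)) - 38)*98 = ((2² + 0 + 2*2 + 0*2) - 38)*98 = ((4 + 0 + 4 + 0) - 38)*98 = (8 - 38)*98 = -30*98 = -2940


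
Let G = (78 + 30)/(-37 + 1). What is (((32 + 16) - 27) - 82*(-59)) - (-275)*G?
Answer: 4034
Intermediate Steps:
G = -3 (G = 108/(-36) = 108*(-1/36) = -3)
(((32 + 16) - 27) - 82*(-59)) - (-275)*G = (((32 + 16) - 27) - 82*(-59)) - (-275)*(-3) = ((48 - 27) + 4838) - 1*825 = (21 + 4838) - 825 = 4859 - 825 = 4034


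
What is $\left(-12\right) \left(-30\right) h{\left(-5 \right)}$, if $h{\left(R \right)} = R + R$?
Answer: $-3600$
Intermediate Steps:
$h{\left(R \right)} = 2 R$
$\left(-12\right) \left(-30\right) h{\left(-5 \right)} = \left(-12\right) \left(-30\right) 2 \left(-5\right) = 360 \left(-10\right) = -3600$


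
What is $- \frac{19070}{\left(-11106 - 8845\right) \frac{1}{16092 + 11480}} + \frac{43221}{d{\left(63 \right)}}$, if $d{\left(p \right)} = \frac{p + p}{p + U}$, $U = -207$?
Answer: $- \frac{3217831088}{139657} \approx -23041.0$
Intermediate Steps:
$d{\left(p \right)} = \frac{2 p}{-207 + p}$ ($d{\left(p \right)} = \frac{p + p}{p - 207} = \frac{2 p}{-207 + p}$)
$- \frac{19070}{\left(-11106 - 8845\right) \frac{1}{16092 + 11480}} + \frac{43221}{d{\left(63 \right)}} = - \frac{19070}{\left(-11106 - 8845\right) \frac{1}{16092 + 11480}} + \frac{43221}{2 \cdot 63 \frac{1}{-207 + 63}} = - \frac{19070}{\left(-19951\right) \frac{1}{27572}} + \frac{43221}{2 \cdot 63 \frac{1}{-144}} = - \frac{19070}{\left(-19951\right) \frac{1}{27572}} + \frac{43221}{2 \cdot 63 \left(- \frac{1}{144}\right)} = - \frac{19070}{- \frac{19951}{27572}} + \frac{43221}{- \frac{7}{8}} = \left(-19070\right) \left(- \frac{27572}{19951}\right) + 43221 \left(- \frac{8}{7}\right) = \frac{525798040}{19951} - \frac{345768}{7} = - \frac{3217831088}{139657}$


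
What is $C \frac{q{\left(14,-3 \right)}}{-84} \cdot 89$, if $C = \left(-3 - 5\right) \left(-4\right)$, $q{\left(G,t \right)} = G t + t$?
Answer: $\frac{10680}{7} \approx 1525.7$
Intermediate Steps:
$q{\left(G,t \right)} = t + G t$
$C = 32$ ($C = \left(-8\right) \left(-4\right) = 32$)
$C \frac{q{\left(14,-3 \right)}}{-84} \cdot 89 = 32 \frac{\left(-3\right) \left(1 + 14\right)}{-84} \cdot 89 = 32 \left(-3\right) 15 \left(- \frac{1}{84}\right) 89 = 32 \left(\left(-45\right) \left(- \frac{1}{84}\right)\right) 89 = 32 \cdot \frac{15}{28} \cdot 89 = \frac{120}{7} \cdot 89 = \frac{10680}{7}$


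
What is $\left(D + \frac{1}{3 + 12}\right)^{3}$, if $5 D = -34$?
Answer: $- \frac{1030301}{3375} \approx -305.27$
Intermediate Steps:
$D = - \frac{34}{5}$ ($D = \frac{1}{5} \left(-34\right) = - \frac{34}{5} \approx -6.8$)
$\left(D + \frac{1}{3 + 12}\right)^{3} = \left(- \frac{34}{5} + \frac{1}{3 + 12}\right)^{3} = \left(- \frac{34}{5} + \frac{1}{15}\right)^{3} = \left(- \frac{101}{15}\right)^{3} = - \frac{1030301}{3375}$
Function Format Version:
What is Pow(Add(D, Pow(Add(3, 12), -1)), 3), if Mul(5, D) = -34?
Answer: Rational(-1030301, 3375) ≈ -305.27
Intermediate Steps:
D = Rational(-34, 5) (D = Mul(Rational(1, 5), -34) = Rational(-34, 5) ≈ -6.8000)
Pow(Add(D, Pow(Add(3, 12), -1)), 3) = Pow(Add(Rational(-34, 5), Pow(Add(3, 12), -1)), 3) = Pow(Add(Rational(-34, 5), Pow(15, -1)), 3) = Pow(Add(Rational(-34, 5), Rational(1, 15)), 3) = Pow(Rational(-101, 15), 3) = Rational(-1030301, 3375)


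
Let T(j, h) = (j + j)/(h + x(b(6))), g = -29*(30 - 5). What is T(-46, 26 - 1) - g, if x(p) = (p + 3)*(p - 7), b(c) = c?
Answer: 2877/4 ≈ 719.25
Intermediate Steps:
g = -725 (g = -29*25 = -725)
x(p) = (-7 + p)*(3 + p) (x(p) = (3 + p)*(-7 + p) = (-7 + p)*(3 + p))
T(j, h) = 2*j/(-9 + h) (T(j, h) = (j + j)/(h + (-21 + 6**2 - 4*6)) = (2*j)/(h + (-21 + 36 - 24)) = (2*j)/(h - 9) = (2*j)/(-9 + h) = 2*j/(-9 + h))
T(-46, 26 - 1) - g = 2*(-46)/(-9 + (26 - 1)) - 1*(-725) = 2*(-46)/(-9 + 25) + 725 = 2*(-46)/16 + 725 = 2*(-46)*(1/16) + 725 = -23/4 + 725 = 2877/4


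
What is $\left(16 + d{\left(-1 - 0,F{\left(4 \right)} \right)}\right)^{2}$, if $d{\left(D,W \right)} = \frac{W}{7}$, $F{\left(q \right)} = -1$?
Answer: $\frac{12321}{49} \approx 251.45$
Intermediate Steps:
$d{\left(D,W \right)} = \frac{W}{7}$ ($d{\left(D,W \right)} = W \frac{1}{7} = \frac{W}{7}$)
$\left(16 + d{\left(-1 - 0,F{\left(4 \right)} \right)}\right)^{2} = \left(16 + \frac{1}{7} \left(-1\right)\right)^{2} = \left(16 - \frac{1}{7}\right)^{2} = \left(\frac{111}{7}\right)^{2} = \frac{12321}{49}$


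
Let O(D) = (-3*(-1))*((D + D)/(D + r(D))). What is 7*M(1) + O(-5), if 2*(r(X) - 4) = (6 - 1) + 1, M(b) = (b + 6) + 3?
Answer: 55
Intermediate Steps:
M(b) = 9 + b (M(b) = (6 + b) + 3 = 9 + b)
r(X) = 7 (r(X) = 4 + ((6 - 1) + 1)/2 = 4 + (5 + 1)/2 = 4 + (½)*6 = 4 + 3 = 7)
O(D) = 6*D/(7 + D) (O(D) = (-3*(-1))*((D + D)/(D + 7)) = 3*((2*D)/(7 + D)) = 3*(2*D/(7 + D)) = 6*D/(7 + D))
7*M(1) + O(-5) = 7*(9 + 1) + 6*(-5)/(7 - 5) = 7*10 + 6*(-5)/2 = 70 + 6*(-5)*(½) = 70 - 15 = 55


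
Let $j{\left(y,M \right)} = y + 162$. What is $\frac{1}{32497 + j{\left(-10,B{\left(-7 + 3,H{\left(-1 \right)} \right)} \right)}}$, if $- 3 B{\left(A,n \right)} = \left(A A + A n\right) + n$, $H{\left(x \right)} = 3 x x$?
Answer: $\frac{1}{32649} \approx 3.0629 \cdot 10^{-5}$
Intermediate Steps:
$H{\left(x \right)} = 3 x^{2}$
$B{\left(A,n \right)} = - \frac{n}{3} - \frac{A^{2}}{3} - \frac{A n}{3}$ ($B{\left(A,n \right)} = - \frac{\left(A A + A n\right) + n}{3} = - \frac{\left(A^{2} + A n\right) + n}{3} = - \frac{n + A^{2} + A n}{3} = - \frac{n}{3} - \frac{A^{2}}{3} - \frac{A n}{3}$)
$j{\left(y,M \right)} = 162 + y$
$\frac{1}{32497 + j{\left(-10,B{\left(-7 + 3,H{\left(-1 \right)} \right)} \right)}} = \frac{1}{32497 + \left(162 - 10\right)} = \frac{1}{32497 + 152} = \frac{1}{32649}$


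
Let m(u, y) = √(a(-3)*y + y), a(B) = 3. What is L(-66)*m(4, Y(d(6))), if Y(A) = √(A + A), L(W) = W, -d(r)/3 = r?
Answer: -132*√6*√I ≈ -228.63 - 228.63*I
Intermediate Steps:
d(r) = -3*r
Y(A) = √2*√A (Y(A) = √(2*A) = √2*√A)
m(u, y) = 2*√y (m(u, y) = √(3*y + y) = √(4*y) = 2*√y)
L(-66)*m(4, Y(d(6))) = -132*√(√2*√(-3*6)) = -132*√(√2*√(-18)) = -132*√(√2*(3*I*√2)) = -132*√(6*I) = -132*√6*√I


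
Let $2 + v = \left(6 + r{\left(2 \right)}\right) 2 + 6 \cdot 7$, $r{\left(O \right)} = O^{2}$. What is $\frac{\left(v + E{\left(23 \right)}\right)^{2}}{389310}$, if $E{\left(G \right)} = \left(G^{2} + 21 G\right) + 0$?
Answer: $\frac{574592}{194655} \approx 2.9518$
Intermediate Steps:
$E{\left(G \right)} = G^{2} + 21 G$
$v = 60$ ($v = -2 + \left(\left(6 + 2^{2}\right) 2 + 6 \cdot 7\right) = -2 + \left(\left(6 + 4\right) 2 + 42\right) = -2 + \left(10 \cdot 2 + 42\right) = -2 + \left(20 + 42\right) = -2 + 62 = 60$)
$\frac{\left(v + E{\left(23 \right)}\right)^{2}}{389310} = \frac{\left(60 + 23 \left(21 + 23\right)\right)^{2}}{389310} = \left(60 + 23 \cdot 44\right)^{2} \cdot \frac{1}{389310} = \left(60 + 1012\right)^{2} \cdot \frac{1}{389310} = 1072^{2} \cdot \frac{1}{389310} = 1149184 \cdot \frac{1}{389310} = \frac{574592}{194655}$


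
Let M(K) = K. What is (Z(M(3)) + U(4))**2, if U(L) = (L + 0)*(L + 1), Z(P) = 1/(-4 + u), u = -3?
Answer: 19321/49 ≈ 394.31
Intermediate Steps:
Z(P) = -1/7 (Z(P) = 1/(-4 - 3) = 1/(-7) = -1/7)
U(L) = L*(1 + L)
(Z(M(3)) + U(4))**2 = (-1/7 + 4*(1 + 4))**2 = (-1/7 + 4*5)**2 = (-1/7 + 20)**2 = (139/7)**2 = 19321/49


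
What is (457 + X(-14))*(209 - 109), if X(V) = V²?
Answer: 65300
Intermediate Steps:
(457 + X(-14))*(209 - 109) = (457 + (-14)²)*(209 - 109) = (457 + 196)*100 = 653*100 = 65300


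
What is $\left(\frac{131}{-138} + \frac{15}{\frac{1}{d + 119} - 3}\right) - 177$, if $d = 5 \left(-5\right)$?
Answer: $- \frac{7095097}{38778} \approx -182.97$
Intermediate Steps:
$d = -25$
$\left(\frac{131}{-138} + \frac{15}{\frac{1}{d + 119} - 3}\right) - 177 = \left(\frac{131}{-138} + \frac{15}{\frac{1}{-25 + 119} - 3}\right) - 177 = \left(131 \left(- \frac{1}{138}\right) + \frac{15}{\frac{1}{94} - 3}\right) - 177 = \left(- \frac{131}{138} + \frac{15}{\frac{1}{94} - 3}\right) - 177 = \left(- \frac{131}{138} + \frac{15}{- \frac{281}{94}}\right) - 177 = \left(- \frac{131}{138} + 15 \left(- \frac{94}{281}\right)\right) - 177 = \left(- \frac{131}{138} - \frac{1410}{281}\right) - 177 = - \frac{231391}{38778} - 177 = - \frac{7095097}{38778}$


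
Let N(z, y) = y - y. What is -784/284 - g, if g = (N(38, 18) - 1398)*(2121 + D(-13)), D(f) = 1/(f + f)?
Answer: 2736788657/923 ≈ 2.9651e+6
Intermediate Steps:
N(z, y) = 0
D(f) = 1/(2*f)
g = -38546355/13 (g = (0 - 1398)*(2121 + (1/2)/(-13)) = -1398*(2121 + (1/2)*(-1/13)) = -1398*(2121 - 1/26) = -1398*55145/26 = -38546355/13 ≈ -2.9651e+6)
-784/284 - g = -784/284 - 1*(-38546355/13) = -784*1/284 + 38546355/13 = -196/71 + 38546355/13 = 2736788657/923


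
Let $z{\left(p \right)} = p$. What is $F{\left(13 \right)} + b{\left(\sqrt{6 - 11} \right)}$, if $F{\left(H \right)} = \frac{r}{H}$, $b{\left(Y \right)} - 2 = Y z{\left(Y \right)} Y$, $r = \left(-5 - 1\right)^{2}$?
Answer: $\frac{62}{13} - 5 i \sqrt{5} \approx 4.7692 - 11.18 i$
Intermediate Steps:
$r = 36$ ($r = \left(-6\right)^{2} = 36$)
$b{\left(Y \right)} = 2 + Y^{3}$ ($b{\left(Y \right)} = 2 + Y Y Y = 2 + Y^{2} Y = 2 + Y^{3}$)
$F{\left(H \right)} = \frac{36}{H}$
$F{\left(13 \right)} + b{\left(\sqrt{6 - 11} \right)} = \frac{36}{13} + \left(2 + \left(\sqrt{6 - 11}\right)^{3}\right) = 36 \cdot \frac{1}{13} + \left(2 + \left(\sqrt{-5}\right)^{3}\right) = \frac{36}{13} + \left(2 + \left(i \sqrt{5}\right)^{3}\right) = \frac{36}{13} + \left(2 - 5 i \sqrt{5}\right) = \frac{62}{13} - 5 i \sqrt{5}$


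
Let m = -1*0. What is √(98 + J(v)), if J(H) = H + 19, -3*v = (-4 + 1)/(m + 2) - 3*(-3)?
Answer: √458/2 ≈ 10.700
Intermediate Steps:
m = 0
v = -5/2 (v = -((-4 + 1)/(0 + 2) - 3*(-3))/3 = -(-3/2 + 9)/3 = -⅓*15/2 = -5/2 ≈ -2.5000)
J(H) = 19 + H
√(98 + J(v)) = √(98 + (19 - 5/2)) = √(98 + 33/2) = √(229/2) = √458/2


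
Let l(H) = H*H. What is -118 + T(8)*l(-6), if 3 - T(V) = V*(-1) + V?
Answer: -10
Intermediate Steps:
l(H) = H²
T(V) = 3 (T(V) = 3 - (V*(-1) + V) = 3 - (-V + V) = 3 - 1*0 = 3 + 0 = 3)
-118 + T(8)*l(-6) = -118 + 3*(-6)² = -118 + 3*36 = -118 + 108 = -10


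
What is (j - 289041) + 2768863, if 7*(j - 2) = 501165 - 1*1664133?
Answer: 16195800/7 ≈ 2.3137e+6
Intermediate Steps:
j = -1162954/7 (j = 2 + (501165 - 1*1664133)/7 = 2 + (501165 - 1664133)/7 = 2 + (⅐)*(-1162968) = 2 - 1162968/7 = -1162954/7 ≈ -1.6614e+5)
(j - 289041) + 2768863 = (-1162954/7 - 289041) + 2768863 = -3186241/7 + 2768863 = 16195800/7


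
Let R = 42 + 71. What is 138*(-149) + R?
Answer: -20449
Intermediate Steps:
R = 113
138*(-149) + R = 138*(-149) + 113 = -20562 + 113 = -20449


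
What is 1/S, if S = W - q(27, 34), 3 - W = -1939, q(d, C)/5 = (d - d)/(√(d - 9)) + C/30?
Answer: 3/5809 ≈ 0.00051644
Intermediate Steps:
q(d, C) = C/6 (q(d, C) = 5*((d - d)/(√(d - 9)) + C/30) = 5*(0/(√(-9 + d)) + C*(1/30)) = 5*(0/√(-9 + d) + C/30) = 5*(0 + C/30) = 5*(C/30) = C/6)
W = 1942 (W = 3 - 1*(-1939) = 3 + 1939 = 1942)
S = 5809/3 (S = 1942 - 34/6 = 1942 - 1*17/3 = 1942 - 17/3 = 5809/3 ≈ 1936.3)
1/S = 1/(5809/3) = 3/5809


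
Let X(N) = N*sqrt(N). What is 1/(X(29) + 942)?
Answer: 942/862975 - 29*sqrt(29)/862975 ≈ 0.00091061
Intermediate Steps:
X(N) = N**(3/2)
1/(X(29) + 942) = 1/(29**(3/2) + 942) = 1/(29*sqrt(29) + 942) = 1/(942 + 29*sqrt(29))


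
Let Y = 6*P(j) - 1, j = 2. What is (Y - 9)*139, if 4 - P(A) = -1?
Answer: 2780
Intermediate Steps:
P(A) = 5 (P(A) = 4 - 1*(-1) = 4 + 1 = 5)
Y = 29 (Y = 6*5 - 1 = 30 - 1 = 29)
(Y - 9)*139 = (29 - 9)*139 = 20*139 = 2780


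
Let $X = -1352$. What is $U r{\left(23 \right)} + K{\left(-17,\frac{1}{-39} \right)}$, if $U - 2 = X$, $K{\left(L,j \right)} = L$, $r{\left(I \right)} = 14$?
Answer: $-18917$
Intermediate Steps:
$U = -1350$ ($U = 2 - 1352 = -1350$)
$U r{\left(23 \right)} + K{\left(-17,\frac{1}{-39} \right)} = \left(-1350\right) 14 - 17 = -18900 - 17 = -18917$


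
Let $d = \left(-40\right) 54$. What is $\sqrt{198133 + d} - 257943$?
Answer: $-257943 + \sqrt{195973} \approx -2.575 \cdot 10^{5}$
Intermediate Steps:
$d = -2160$
$\sqrt{198133 + d} - 257943 = \sqrt{198133 - 2160} - 257943 = \sqrt{195973} - 257943 = -257943 + \sqrt{195973}$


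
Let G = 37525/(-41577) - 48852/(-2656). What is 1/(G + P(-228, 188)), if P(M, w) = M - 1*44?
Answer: -27607128/7026275515 ≈ -0.0039291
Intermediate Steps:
P(M, w) = -44 + M (P(M, w) = M - 44 = -44 + M)
G = 482863301/27607128 (G = 37525*(-1/41577) - 48852*(-1/2656) = -37525/41577 + 12213/664 = 482863301/27607128 ≈ 17.491)
1/(G + P(-228, 188)) = 1/(482863301/27607128 + (-44 - 228)) = 1/(482863301/27607128 - 272) = 1/(-7026275515/27607128) = -27607128/7026275515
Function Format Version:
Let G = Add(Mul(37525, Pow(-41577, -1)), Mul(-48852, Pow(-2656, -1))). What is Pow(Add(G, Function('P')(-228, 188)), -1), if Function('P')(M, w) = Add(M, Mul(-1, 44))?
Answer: Rational(-27607128, 7026275515) ≈ -0.0039291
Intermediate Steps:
Function('P')(M, w) = Add(-44, M) (Function('P')(M, w) = Add(M, -44) = Add(-44, M))
G = Rational(482863301, 27607128) (G = Add(Mul(37525, Rational(-1, 41577)), Mul(-48852, Rational(-1, 2656))) = Add(Rational(-37525, 41577), Rational(12213, 664)) = Rational(482863301, 27607128) ≈ 17.491)
Pow(Add(G, Function('P')(-228, 188)), -1) = Pow(Add(Rational(482863301, 27607128), Add(-44, -228)), -1) = Pow(Add(Rational(482863301, 27607128), -272), -1) = Pow(Rational(-7026275515, 27607128), -1) = Rational(-27607128, 7026275515)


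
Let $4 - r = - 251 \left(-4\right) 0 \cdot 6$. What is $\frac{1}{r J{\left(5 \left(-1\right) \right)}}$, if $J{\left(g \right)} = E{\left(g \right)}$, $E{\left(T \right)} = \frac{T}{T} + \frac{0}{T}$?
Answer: $\frac{1}{4} \approx 0.25$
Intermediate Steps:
$E{\left(T \right)} = 1$ ($E{\left(T \right)} = 1 + 0 = 1$)
$J{\left(g \right)} = 1$
$r = 4$ ($r = 4 - - 251 \left(-4\right) 0 \cdot 6 = 4 - - 251 \cdot 0 \cdot 6 = 4 - \left(-251\right) 0 = 4 - 0 = 4 + 0 = 4$)
$\frac{1}{r J{\left(5 \left(-1\right) \right)}} = \frac{1}{4 \cdot 1} = \frac{1}{4}$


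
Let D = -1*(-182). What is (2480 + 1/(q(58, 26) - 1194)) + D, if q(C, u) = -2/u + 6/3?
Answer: 41253001/15497 ≈ 2662.0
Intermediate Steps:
D = 182
q(C, u) = 2 - 2/u (q(C, u) = -2/u + 6*(⅓) = -2/u + 2 = 2 - 2/u)
(2480 + 1/(q(58, 26) - 1194)) + D = (2480 + 1/((2 - 2/26) - 1194)) + 182 = (2480 + 1/((2 - 2*1/26) - 1194)) + 182 = (2480 + 1/((2 - 1/13) - 1194)) + 182 = (2480 + 1/(25/13 - 1194)) + 182 = (2480 + 1/(-15497/13)) + 182 = (2480 - 13/15497) + 182 = 38432547/15497 + 182 = 41253001/15497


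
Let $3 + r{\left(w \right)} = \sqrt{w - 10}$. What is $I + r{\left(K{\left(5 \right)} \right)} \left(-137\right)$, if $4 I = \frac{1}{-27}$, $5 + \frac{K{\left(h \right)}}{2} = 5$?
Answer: $\frac{44387}{108} - 137 i \sqrt{10} \approx 410.99 - 433.23 i$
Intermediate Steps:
$K{\left(h \right)} = 0$ ($K{\left(h \right)} = -10 + 2 \cdot 5 = -10 + 10 = 0$)
$r{\left(w \right)} = -3 + \sqrt{-10 + w}$ ($r{\left(w \right)} = -3 + \sqrt{w - 10} = -3 + \sqrt{-10 + w}$)
$I = - \frac{1}{108}$ ($I = \frac{1}{4 \left(-27\right)} = \frac{1}{4} \left(- \frac{1}{27}\right) = - \frac{1}{108} \approx -0.0092593$)
$I + r{\left(K{\left(5 \right)} \right)} \left(-137\right) = - \frac{1}{108} + \left(-3 + \sqrt{-10 + 0}\right) \left(-137\right) = - \frac{1}{108} + \left(-3 + \sqrt{-10}\right) \left(-137\right) = - \frac{1}{108} + \left(-3 + i \sqrt{10}\right) \left(-137\right) = - \frac{1}{108} + \left(411 - 137 i \sqrt{10}\right) = \frac{44387}{108} - 137 i \sqrt{10}$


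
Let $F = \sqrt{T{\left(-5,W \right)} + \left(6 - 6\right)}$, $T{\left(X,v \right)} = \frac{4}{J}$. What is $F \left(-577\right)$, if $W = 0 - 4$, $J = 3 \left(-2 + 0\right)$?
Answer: $- \frac{577 i \sqrt{6}}{3} \approx - 471.12 i$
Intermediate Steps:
$J = -6$ ($J = 3 \left(-2\right) = -6$)
$W = -4$ ($W = 0 - 4 = -4$)
$T{\left(X,v \right)} = - \frac{2}{3}$ ($T{\left(X,v \right)} = \frac{4}{-6} = 4 \left(- \frac{1}{6}\right) = - \frac{2}{3}$)
$F = \frac{i \sqrt{6}}{3}$ ($F = \sqrt{- \frac{2}{3} + \left(6 - 6\right)} = \sqrt{- \frac{2}{3} + 0} = \sqrt{- \frac{2}{3}} = \frac{i \sqrt{6}}{3} \approx 0.8165 i$)
$F \left(-577\right) = \frac{i \sqrt{6}}{3} \left(-577\right) = - \frac{577 i \sqrt{6}}{3}$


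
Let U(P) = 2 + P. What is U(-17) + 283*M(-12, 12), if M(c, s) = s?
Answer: 3381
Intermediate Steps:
U(-17) + 283*M(-12, 12) = (2 - 17) + 283*12 = -15 + 3396 = 3381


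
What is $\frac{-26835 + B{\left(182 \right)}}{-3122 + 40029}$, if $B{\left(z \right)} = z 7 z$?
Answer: $\frac{205033}{36907} \approx 5.5554$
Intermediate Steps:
$B{\left(z \right)} = 7 z^{2}$ ($B{\left(z \right)} = 7 z z = 7 z^{2}$)
$\frac{-26835 + B{\left(182 \right)}}{-3122 + 40029} = \frac{-26835 + 7 \cdot 182^{2}}{-3122 + 40029} = \frac{-26835 + 7 \cdot 33124}{36907} = \left(-26835 + 231868\right) \frac{1}{36907} = 205033 \cdot \frac{1}{36907} = \frac{205033}{36907}$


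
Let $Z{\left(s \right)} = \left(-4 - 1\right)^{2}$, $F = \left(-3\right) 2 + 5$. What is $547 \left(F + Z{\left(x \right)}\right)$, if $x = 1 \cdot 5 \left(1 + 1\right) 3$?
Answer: $13128$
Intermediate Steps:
$x = 30$ ($x = 1 \cdot 5 \cdot 2 \cdot 3 = 1 \cdot 10 \cdot 3 = 10 \cdot 3 = 30$)
$F = -1$ ($F = -6 + 5 = -1$)
$Z{\left(s \right)} = 25$ ($Z{\left(s \right)} = \left(-4 + \left(-4 + 3\right)\right)^{2} = \left(-4 - 1\right)^{2} = \left(-5\right)^{2} = 25$)
$547 \left(F + Z{\left(x \right)}\right) = 547 \left(-1 + 25\right) = 547 \cdot 24 = 13128$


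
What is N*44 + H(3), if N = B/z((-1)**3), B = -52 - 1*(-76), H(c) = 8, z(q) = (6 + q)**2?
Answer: 1256/25 ≈ 50.240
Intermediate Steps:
B = 24 (B = -52 + 76 = 24)
N = 24/25 (N = 24/((6 + (-1)**3)**2) = 24/((6 - 1)**2) = 24/(5**2) = 24/25 ≈ 0.96000)
N*44 + H(3) = (24/25)*44 + 8 = 1056/25 + 8 = 1256/25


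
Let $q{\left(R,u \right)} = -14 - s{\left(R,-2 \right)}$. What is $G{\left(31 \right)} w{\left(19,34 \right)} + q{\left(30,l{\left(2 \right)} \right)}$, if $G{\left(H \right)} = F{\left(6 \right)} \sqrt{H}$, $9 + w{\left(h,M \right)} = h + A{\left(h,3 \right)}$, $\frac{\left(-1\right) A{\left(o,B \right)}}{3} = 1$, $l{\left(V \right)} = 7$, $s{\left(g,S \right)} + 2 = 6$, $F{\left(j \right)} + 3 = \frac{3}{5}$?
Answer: $-18 - \frac{84 \sqrt{31}}{5} \approx -111.54$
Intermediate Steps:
$F{\left(j \right)} = - \frac{12}{5}$ ($F{\left(j \right)} = -3 + \frac{3}{5} = - \frac{12}{5}$)
$s{\left(g,S \right)} = 4$ ($s{\left(g,S \right)} = -2 + 6 = 4$)
$A{\left(o,B \right)} = -3$ ($A{\left(o,B \right)} = \left(-3\right) 1 = -3$)
$w{\left(h,M \right)} = -12 + h$ ($w{\left(h,M \right)} = -9 + \left(h - 3\right) = -9 + \left(-3 + h\right) = -12 + h$)
$G{\left(H \right)} = - \frac{12 \sqrt{H}}{5}$
$q{\left(R,u \right)} = -18$ ($q{\left(R,u \right)} = -14 - 4 = -18$)
$G{\left(31 \right)} w{\left(19,34 \right)} + q{\left(30,l{\left(2 \right)} \right)} = - \frac{12 \sqrt{31}}{5} \left(-12 + 19\right) - 18 = - \frac{12 \sqrt{31}}{5} \cdot 7 - 18 = - \frac{84 \sqrt{31}}{5} - 18 = -18 - \frac{84 \sqrt{31}}{5}$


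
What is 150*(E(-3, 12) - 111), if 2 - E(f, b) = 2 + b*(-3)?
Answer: -11250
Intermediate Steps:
E(f, b) = 3*b (E(f, b) = 2 - (2 + b*(-3)) = 2 - (2 - 3*b) = 2 + (-2 + 3*b) = 3*b)
150*(E(-3, 12) - 111) = 150*(3*12 - 111) = 150*(36 - 111) = 150*(-75) = -11250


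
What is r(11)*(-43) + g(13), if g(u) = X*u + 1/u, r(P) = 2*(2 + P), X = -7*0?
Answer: -14533/13 ≈ -1117.9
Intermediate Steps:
X = 0
r(P) = 4 + 2*P
g(u) = 1/u (g(u) = 0*u + 1/u = 0 + 1/u = 1/u)
r(11)*(-43) + g(13) = (4 + 2*11)*(-43) + 1/13 = (4 + 22)*(-43) + 1/13 = 26*(-43) + 1/13 = -1118 + 1/13 = -14533/13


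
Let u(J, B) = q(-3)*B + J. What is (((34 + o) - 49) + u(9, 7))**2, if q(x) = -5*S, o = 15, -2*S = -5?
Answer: 24649/4 ≈ 6162.3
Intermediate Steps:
S = 5/2 (S = -1/2*(-5) = 5/2 ≈ 2.5000)
q(x) = -25/2 (q(x) = -5*5/2 = -25/2)
u(J, B) = J - 25*B/2 (u(J, B) = -25*B/2 + J = J - 25*B/2)
(((34 + o) - 49) + u(9, 7))**2 = (((34 + 15) - 49) + (9 - 25/2*7))**2 = ((49 - 49) + (9 - 175/2))**2 = (0 - 157/2)**2 = (-157/2)**2 = 24649/4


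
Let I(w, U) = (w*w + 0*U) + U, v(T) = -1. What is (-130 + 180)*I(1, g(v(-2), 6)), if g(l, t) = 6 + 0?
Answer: 350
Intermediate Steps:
g(l, t) = 6
I(w, U) = U + w² (I(w, U) = (w² + 0) + U = w² + U = U + w²)
(-130 + 180)*I(1, g(v(-2), 6)) = (-130 + 180)*(6 + 1²) = 50*(6 + 1) = 50*7 = 350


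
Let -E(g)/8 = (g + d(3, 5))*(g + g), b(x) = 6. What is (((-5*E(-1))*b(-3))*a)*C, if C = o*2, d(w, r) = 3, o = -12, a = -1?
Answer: -23040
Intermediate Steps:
E(g) = -16*g*(3 + g) (E(g) = -8*(g + 3)*(g + g) = -8*(3 + g)*2*g = -16*g*(3 + g))
C = -24 (C = -12*2 = -24)
(((-5*E(-1))*b(-3))*a)*C = ((-(-80)*(-1)*(3 - 1)*6)*(-1))*(-24) = ((-(-80)*(-1)*2*6)*(-1))*(-24) = ((-5*32*6)*(-1))*(-24) = (-160*6*(-1))*(-24) = -960*(-1)*(-24) = 960*(-24) = -23040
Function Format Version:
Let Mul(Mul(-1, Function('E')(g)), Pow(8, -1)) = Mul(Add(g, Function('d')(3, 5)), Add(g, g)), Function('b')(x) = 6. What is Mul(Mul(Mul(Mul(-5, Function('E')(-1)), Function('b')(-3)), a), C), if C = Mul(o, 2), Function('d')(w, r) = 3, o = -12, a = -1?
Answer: -23040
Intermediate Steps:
Function('E')(g) = Mul(-16, g, Add(3, g)) (Function('E')(g) = Mul(-8, Mul(Add(g, 3), Add(g, g))) = Mul(-8, Mul(Add(3, g), Mul(2, g))) = Mul(-8, Mul(2, g, Add(3, g))) = Mul(-16, g, Add(3, g)))
C = -24 (C = Mul(-12, 2) = -24)
Mul(Mul(Mul(Mul(-5, Function('E')(-1)), Function('b')(-3)), a), C) = Mul(Mul(Mul(Mul(-5, Mul(-16, -1, Add(3, -1))), 6), -1), -24) = Mul(Mul(Mul(Mul(-5, Mul(-16, -1, 2)), 6), -1), -24) = Mul(Mul(Mul(Mul(-5, 32), 6), -1), -24) = Mul(Mul(Mul(-160, 6), -1), -24) = Mul(Mul(-960, -1), -24) = Mul(960, -24) = -23040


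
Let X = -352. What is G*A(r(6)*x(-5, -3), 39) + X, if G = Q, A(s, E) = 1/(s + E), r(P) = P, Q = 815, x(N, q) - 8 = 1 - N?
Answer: -42481/123 ≈ -345.37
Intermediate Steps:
x(N, q) = 9 - N (x(N, q) = 8 + (1 - N) = 9 - N)
A(s, E) = 1/(E + s)
G = 815
G*A(r(6)*x(-5, -3), 39) + X = 815/(39 + 6*(9 - 1*(-5))) - 352 = 815/(39 + 6*(9 + 5)) - 352 = 815/(39 + 6*14) - 352 = 815/(39 + 84) - 352 = 815/123 - 352 = -42481/123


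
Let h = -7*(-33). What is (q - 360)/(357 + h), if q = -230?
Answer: -295/294 ≈ -1.0034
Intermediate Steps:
h = 231
(q - 360)/(357 + h) = (-230 - 360)/(357 + 231) = -590/588 = -590*1/588 = -295/294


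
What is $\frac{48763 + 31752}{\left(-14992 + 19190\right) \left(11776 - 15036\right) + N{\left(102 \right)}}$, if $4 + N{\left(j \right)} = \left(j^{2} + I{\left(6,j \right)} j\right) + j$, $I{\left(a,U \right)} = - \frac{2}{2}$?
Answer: $- \frac{16103}{2735016} \approx -0.0058877$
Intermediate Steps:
$I{\left(a,U \right)} = -1$ ($I{\left(a,U \right)} = \left(-2\right) \frac{1}{2} = -1$)
$N{\left(j \right)} = -4 + j^{2}$ ($N{\left(j \right)} = -4 + \left(\left(j^{2} - j\right) + j\right) = -4 + j^{2}$)
$\frac{48763 + 31752}{\left(-14992 + 19190\right) \left(11776 - 15036\right) + N{\left(102 \right)}} = \frac{48763 + 31752}{\left(-14992 + 19190\right) \left(11776 - 15036\right) - \left(4 - 102^{2}\right)} = \frac{80515}{4198 \left(-3260\right) + \left(-4 + 10404\right)} = \frac{80515}{-13685480 + 10400} = \frac{80515}{-13675080} = 80515 \left(- \frac{1}{13675080}\right) = - \frac{16103}{2735016}$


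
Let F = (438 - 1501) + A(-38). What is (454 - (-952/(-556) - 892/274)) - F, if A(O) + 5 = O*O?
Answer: 1514742/19043 ≈ 79.543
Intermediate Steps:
A(O) = -5 + O² (A(O) = -5 + O*O = -5 + O²)
F = 376 (F = (438 - 1501) + (-5 + (-38)²) = -1063 + (-5 + 1444) = -1063 + 1439 = 376)
(454 - (-952/(-556) - 892/274)) - F = (454 - (-952/(-556) - 892/274)) - 1*376 = (454 - (-952*(-1/556) - 892*1/274)) - 376 = (454 - (238/139 - 446/137)) - 376 = (454 - 1*(-29388/19043)) - 376 = (454 + 29388/19043) - 376 = 8674910/19043 - 376 = 1514742/19043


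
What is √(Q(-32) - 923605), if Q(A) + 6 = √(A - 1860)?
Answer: √(-923611 + 2*I*√473) ≈ 0.023 + 961.05*I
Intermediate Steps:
Q(A) = -6 + √(-1860 + A) (Q(A) = -6 + √(A - 1860) = -6 + √(-1860 + A))
√(Q(-32) - 923605) = √((-6 + √(-1860 - 32)) - 923605) = √((-6 + √(-1892)) - 923605) = √((-6 + 2*I*√473) - 923605) = √(-923611 + 2*I*√473)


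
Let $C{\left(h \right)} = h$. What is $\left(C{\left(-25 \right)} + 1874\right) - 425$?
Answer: $1424$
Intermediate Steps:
$\left(C{\left(-25 \right)} + 1874\right) - 425 = \left(-25 + 1874\right) - 425 = 1849 - 425 = 1424$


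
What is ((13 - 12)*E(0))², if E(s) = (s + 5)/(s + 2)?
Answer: 25/4 ≈ 6.2500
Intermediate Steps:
E(s) = (5 + s)/(2 + s)
((13 - 12)*E(0))² = ((13 - 12)*((5 + 0)/(2 + 0)))² = (1*(5/2))² = (5/2)² = 25/4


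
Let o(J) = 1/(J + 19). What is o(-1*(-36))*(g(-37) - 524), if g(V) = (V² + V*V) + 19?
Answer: 203/5 ≈ 40.600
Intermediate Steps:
o(J) = 1/(19 + J)
g(V) = 19 + 2*V² (g(V) = (V² + V²) + 19 = 2*V² + 19 = 19 + 2*V²)
o(-1*(-36))*(g(-37) - 524) = ((19 + 2*(-37)²) - 524)/(19 - 1*(-36)) = ((19 + 2*1369) - 524)/(19 + 36) = ((19 + 2738) - 524)/55 = (2757 - 524)/55 = (1/55)*2233 = 203/5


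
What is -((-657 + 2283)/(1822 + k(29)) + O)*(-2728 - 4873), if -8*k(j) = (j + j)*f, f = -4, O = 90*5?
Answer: 2114537392/617 ≈ 3.4271e+6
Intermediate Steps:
O = 450
k(j) = j (k(j) = -(j + j)*(-4)/8 = -2*j*(-4)/8 = -(-1)*j = j)
-((-657 + 2283)/(1822 + k(29)) + O)*(-2728 - 4873) = -((-657 + 2283)/(1822 + 29) + 450)*(-2728 - 4873) = -(1626/1851 + 450)*(-7601) = -(1626*(1/1851) + 450)*(-7601) = -(542/617 + 450)*(-7601) = -278192*(-7601)/617 = -1*(-2114537392/617) = 2114537392/617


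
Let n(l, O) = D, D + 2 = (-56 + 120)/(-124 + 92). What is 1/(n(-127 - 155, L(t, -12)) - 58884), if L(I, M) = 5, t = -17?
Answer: -1/58888 ≈ -1.6981e-5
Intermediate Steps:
D = -4 (D = -2 + (-56 + 120)/(-124 + 92) = -2 + 64/(-32) = -2 + 64*(-1/32) = -2 - 2 = -4)
n(l, O) = -4
1/(n(-127 - 155, L(t, -12)) - 58884) = 1/(-4 - 58884) = 1/(-58888) = -1/58888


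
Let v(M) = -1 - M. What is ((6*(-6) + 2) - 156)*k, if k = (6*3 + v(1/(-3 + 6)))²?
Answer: -475000/9 ≈ -52778.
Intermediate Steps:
k = 2500/9 (k = (6*3 + (-1 - 1/(-3 + 6)))² = (18 + (-1 - 1/3))² = (18 + (-1 - 1*⅓))² = (18 + (-1 - ⅓))² = (18 - 4/3)² = (50/3)² = 2500/9 ≈ 277.78)
((6*(-6) + 2) - 156)*k = ((6*(-6) + 2) - 156)*(2500/9) = ((-36 + 2) - 156)*(2500/9) = (-34 - 156)*(2500/9) = -190*2500/9 = -475000/9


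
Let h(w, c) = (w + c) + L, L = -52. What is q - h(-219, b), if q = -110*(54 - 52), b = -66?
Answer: 117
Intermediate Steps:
h(w, c) = -52 + c + w (h(w, c) = (w + c) - 52 = (c + w) - 52 = -52 + c + w)
q = -220 (q = -110*2 = -220)
q - h(-219, b) = -220 - (-52 - 66 - 219) = -220 - 1*(-337) = -220 + 337 = 117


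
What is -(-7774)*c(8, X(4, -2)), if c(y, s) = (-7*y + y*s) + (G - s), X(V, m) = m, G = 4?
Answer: -513084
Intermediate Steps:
c(y, s) = 4 - s - 7*y + s*y (c(y, s) = (-7*y + y*s) + (4 - s) = (-7*y + s*y) + (4 - s) = 4 - s - 7*y + s*y)
-(-7774)*c(8, X(4, -2)) = -(-7774)*(4 - 1*(-2) - 7*8 - 2*8) = -(-7774)*(4 + 2 - 56 - 16) = -(-7774)*(-66) = -1*513084 = -513084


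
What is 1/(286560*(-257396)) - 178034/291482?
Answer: -6565840310547661/10749768388940160 ≈ -0.61079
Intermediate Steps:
1/(286560*(-257396)) - 178034/291482 = (1/286560)*(-1/257396) - 178034*1/291482 = -1/73759397760 - 89017/145741 = -6565840310547661/10749768388940160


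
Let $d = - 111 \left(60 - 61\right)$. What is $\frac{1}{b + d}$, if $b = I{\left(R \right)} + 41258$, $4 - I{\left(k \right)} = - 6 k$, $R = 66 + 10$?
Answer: $\frac{1}{41829} \approx 2.3907 \cdot 10^{-5}$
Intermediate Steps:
$R = 76$
$I{\left(k \right)} = 4 + 6 k$ ($I{\left(k \right)} = 4 - - 6 k = 4 + 6 k$)
$b = 41718$ ($b = \left(4 + 6 \cdot 76\right) + 41258 = \left(4 + 456\right) + 41258 = 460 + 41258 = 41718$)
$d = 111$ ($d = \left(-111\right) \left(-1\right) = 111$)
$\frac{1}{b + d} = \frac{1}{41718 + 111} = \frac{1}{41829}$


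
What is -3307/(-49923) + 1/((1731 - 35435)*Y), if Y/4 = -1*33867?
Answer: 1677682800203/25326567329184 ≈ 0.066242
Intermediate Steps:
Y = -135468 (Y = 4*(-1*33867) = 4*(-33867) = -135468)
-3307/(-49923) + 1/((1731 - 35435)*Y) = -3307/(-49923) + 1/((1731 - 35435)*(-135468)) = -3307*(-1/49923) - 1/135468/(-33704) = 3307/49923 - 1/33704*(-1/135468) = 3307/49923 + 1/4565813472 = 1677682800203/25326567329184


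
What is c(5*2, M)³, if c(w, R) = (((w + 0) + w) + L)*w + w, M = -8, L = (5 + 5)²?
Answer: 1771561000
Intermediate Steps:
L = 100 (L = 10² = 100)
c(w, R) = w + w*(100 + 2*w) (c(w, R) = (((w + 0) + w) + 100)*w + w = ((w + w) + 100)*w + w = (2*w + 100)*w + w = (100 + 2*w)*w + w = w*(100 + 2*w) + w = w + w*(100 + 2*w))
c(5*2, M)³ = ((5*2)*(101 + 2*(5*2)))³ = (10*(101 + 2*10))³ = (10*(101 + 20))³ = (10*121)³ = 1210³ = 1771561000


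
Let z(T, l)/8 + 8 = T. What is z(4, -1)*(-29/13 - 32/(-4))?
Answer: -2400/13 ≈ -184.62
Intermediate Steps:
z(T, l) = -64 + 8*T
z(4, -1)*(-29/13 - 32/(-4)) = (-64 + 8*4)*(-29/13 - 32/(-4)) = (-64 + 32)*(-29*1/13 - 32*(-¼)) = -32*(-29/13 + 8) = -32*75/13 = -2400/13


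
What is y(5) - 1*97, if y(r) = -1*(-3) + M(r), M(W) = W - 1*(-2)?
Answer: -87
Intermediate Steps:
M(W) = 2 + W (M(W) = W + 2 = 2 + W)
y(r) = 5 + r (y(r) = -1*(-3) + (2 + r) = 3 + (2 + r) = 5 + r)
y(5) - 1*97 = (5 + 5) - 1*97 = 10 - 97 = -87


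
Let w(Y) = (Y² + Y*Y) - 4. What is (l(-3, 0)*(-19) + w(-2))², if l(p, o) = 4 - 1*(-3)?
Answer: 16641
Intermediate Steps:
w(Y) = -4 + 2*Y² (w(Y) = (Y² + Y²) - 4 = 2*Y² - 4 = -4 + 2*Y²)
l(p, o) = 7 (l(p, o) = 4 + 3 = 7)
(l(-3, 0)*(-19) + w(-2))² = (7*(-19) + (-4 + 2*(-2)²))² = (-133 + (-4 + 2*4))² = (-133 + (-4 + 8))² = (-133 + 4)² = (-129)² = 16641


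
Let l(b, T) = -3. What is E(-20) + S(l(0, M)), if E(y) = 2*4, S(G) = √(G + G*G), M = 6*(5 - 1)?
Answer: 8 + √6 ≈ 10.449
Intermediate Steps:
M = 24 (M = 6*4 = 24)
S(G) = √(G + G²)
E(y) = 8
E(-20) + S(l(0, M)) = 8 + √(-3*(1 - 3)) = 8 + √(-3*(-2)) = 8 + √6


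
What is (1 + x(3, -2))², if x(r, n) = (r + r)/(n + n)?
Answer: ¼ ≈ 0.25000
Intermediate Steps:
x(r, n) = r/n (x(r, n) = (2*r)/((2*n)) = (2*r)*(1/(2*n)) = r/n)
(1 + x(3, -2))² = (1 + 3/(-2))² = (1 + 3*(-½))² = (1 - 3/2)² = (-½)² = ¼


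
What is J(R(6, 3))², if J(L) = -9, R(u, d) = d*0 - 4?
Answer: 81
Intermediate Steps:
R(u, d) = -4 (R(u, d) = 0 - 4 = -4)
J(R(6, 3))² = (-9)² = 81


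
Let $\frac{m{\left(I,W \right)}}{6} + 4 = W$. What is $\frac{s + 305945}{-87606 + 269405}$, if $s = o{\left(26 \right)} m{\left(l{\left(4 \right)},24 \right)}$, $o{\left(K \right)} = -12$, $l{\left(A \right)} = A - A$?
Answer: $\frac{304505}{181799} \approx 1.675$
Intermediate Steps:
$l{\left(A \right)} = 0$
$m{\left(I,W \right)} = -24 + 6 W$
$s = -1440$ ($s = - 12 \left(-24 + 6 \cdot 24\right) = - 12 \left(-24 + 144\right) = \left(-12\right) 120 = -1440$)
$\frac{s + 305945}{-87606 + 269405} = \frac{-1440 + 305945}{-87606 + 269405} = \frac{304505}{181799}$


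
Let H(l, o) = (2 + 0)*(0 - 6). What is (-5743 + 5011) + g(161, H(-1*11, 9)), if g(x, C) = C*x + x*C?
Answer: -4596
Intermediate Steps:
H(l, o) = -12 (H(l, o) = 2*(-6) = -12)
g(x, C) = 2*C*x (g(x, C) = C*x + C*x = 2*C*x)
(-5743 + 5011) + g(161, H(-1*11, 9)) = (-5743 + 5011) + 2*(-12)*161 = -732 - 3864 = -4596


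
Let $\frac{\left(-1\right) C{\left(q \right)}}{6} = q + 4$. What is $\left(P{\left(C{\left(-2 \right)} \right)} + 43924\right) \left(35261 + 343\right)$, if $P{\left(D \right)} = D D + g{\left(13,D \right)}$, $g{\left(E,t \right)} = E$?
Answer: $1569459924$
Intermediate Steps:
$C{\left(q \right)} = -24 - 6 q$ ($C{\left(q \right)} = - 6 \left(q + 4\right) = - 6 \left(4 + q\right) = -24 - 6 q$)
$P{\left(D \right)} = 13 + D^{2}$ ($P{\left(D \right)} = D D + 13 = D^{2} + 13 = 13 + D^{2}$)
$\left(P{\left(C{\left(-2 \right)} \right)} + 43924\right) \left(35261 + 343\right) = \left(\left(13 + \left(-24 - -12\right)^{2}\right) + 43924\right) \left(35261 + 343\right) = \left(\left(13 + \left(-24 + 12\right)^{2}\right) + 43924\right) 35604 = \left(\left(13 + \left(-12\right)^{2}\right) + 43924\right) 35604 = \left(\left(13 + 144\right) + 43924\right) 35604 = \left(157 + 43924\right) 35604 = 44081 \cdot 35604 = 1569459924$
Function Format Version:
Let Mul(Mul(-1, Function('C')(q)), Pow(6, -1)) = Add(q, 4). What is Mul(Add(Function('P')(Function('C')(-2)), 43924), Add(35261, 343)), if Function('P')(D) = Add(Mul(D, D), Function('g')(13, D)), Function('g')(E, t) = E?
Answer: 1569459924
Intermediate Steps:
Function('C')(q) = Add(-24, Mul(-6, q)) (Function('C')(q) = Mul(-6, Add(q, 4)) = Mul(-6, Add(4, q)) = Add(-24, Mul(-6, q)))
Function('P')(D) = Add(13, Pow(D, 2)) (Function('P')(D) = Add(Mul(D, D), 13) = Add(Pow(D, 2), 13) = Add(13, Pow(D, 2)))
Mul(Add(Function('P')(Function('C')(-2)), 43924), Add(35261, 343)) = Mul(Add(Add(13, Pow(Add(-24, Mul(-6, -2)), 2)), 43924), Add(35261, 343)) = Mul(Add(Add(13, Pow(Add(-24, 12), 2)), 43924), 35604) = Mul(Add(Add(13, Pow(-12, 2)), 43924), 35604) = Mul(Add(Add(13, 144), 43924), 35604) = Mul(Add(157, 43924), 35604) = Mul(44081, 35604) = 1569459924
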